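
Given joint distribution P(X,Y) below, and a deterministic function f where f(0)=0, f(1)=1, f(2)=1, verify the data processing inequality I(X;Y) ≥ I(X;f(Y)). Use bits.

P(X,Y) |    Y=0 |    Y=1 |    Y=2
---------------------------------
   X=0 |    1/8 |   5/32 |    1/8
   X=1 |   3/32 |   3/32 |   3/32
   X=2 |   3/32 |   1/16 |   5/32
I(X;Y) = 0.0289, I(X;f(Y)) = 0.0006, inequality holds: 0.0289 ≥ 0.0006

Data Processing Inequality: For any Markov chain X → Y → Z, we have I(X;Y) ≥ I(X;Z).

Here Z = f(Y) is a deterministic function of Y, forming X → Y → Z.

Original I(X;Y) = 0.0289 bits

After applying f:
P(X,Z) where Z=f(Y):
- P(X,Z=0) = P(X,Y=0)
- P(X,Z=1) = P(X,Y=1) + P(X,Y=2)

I(X;Z) = I(X;f(Y)) = 0.0006 bits

Verification: 0.0289 ≥ 0.0006 ✓

Information cannot be created by processing; the function f can only lose information about X.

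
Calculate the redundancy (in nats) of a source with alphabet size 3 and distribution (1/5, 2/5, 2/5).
0.0437 nats

Redundancy measures how far a source is from maximum entropy:
R = H_max - H(X)

Maximum entropy for 3 symbols: H_max = log_e(3) = 1.0986 nats
Actual entropy: H(X) = 1.0549 nats
Redundancy: R = 1.0986 - 1.0549 = 0.0437 nats

This redundancy represents potential for compression: the source could be compressed by 0.0437 nats per symbol.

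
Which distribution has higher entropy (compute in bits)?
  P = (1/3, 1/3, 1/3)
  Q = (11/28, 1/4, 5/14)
P

Computing entropies in bits:
H(P) = 1.5850
H(Q) = 1.5601

Distribution P has higher entropy.

Intuition: The distribution closer to uniform (more spread out) has higher entropy.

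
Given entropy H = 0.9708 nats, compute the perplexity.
2.6401

Perplexity is e^H (or exp(H) for natural log).

H = 0.9708 nats
Perplexity = e^0.9708 = 2.6401

Interpretation: The model's uncertainty is equivalent to choosing uniformly among 2.6 options.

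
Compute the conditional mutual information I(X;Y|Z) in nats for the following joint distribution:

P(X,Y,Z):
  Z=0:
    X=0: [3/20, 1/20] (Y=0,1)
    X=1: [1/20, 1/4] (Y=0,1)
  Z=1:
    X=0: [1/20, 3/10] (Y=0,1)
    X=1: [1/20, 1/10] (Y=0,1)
0.1001 nats

Conditional mutual information: I(X;Y|Z) = H(X|Z) + H(Y|Z) - H(X,Y|Z)

H(Z) = 0.6931
H(X,Z) = 1.3351 → H(X|Z) = 0.6419
H(Y,Z) = 1.2799 → H(Y|Z) = 0.5867
H(X,Y,Z) = 1.8217 → H(X,Y|Z) = 1.1286

I(X;Y|Z) = 0.6419 + 0.5867 - 1.1286 = 0.1001 nats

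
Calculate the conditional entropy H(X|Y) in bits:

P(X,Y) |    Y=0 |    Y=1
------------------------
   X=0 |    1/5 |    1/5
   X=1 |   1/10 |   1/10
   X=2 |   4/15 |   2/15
1.5021 bits

Using the chain rule: H(X|Y) = H(X,Y) - H(Y)

First, compute H(X,Y) = 2.4892 bits

Marginal P(Y) = (17/30, 13/30)
H(Y) = 0.9871 bits

H(X|Y) = H(X,Y) - H(Y) = 2.4892 - 0.9871 = 1.5021 bits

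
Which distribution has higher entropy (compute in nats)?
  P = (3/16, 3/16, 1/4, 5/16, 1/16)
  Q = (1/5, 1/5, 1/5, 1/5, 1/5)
Q

Computing entropies in nats:
H(P) = 1.5111
H(Q) = 1.6094

Distribution Q has higher entropy.

Intuition: The distribution closer to uniform (more spread out) has higher entropy.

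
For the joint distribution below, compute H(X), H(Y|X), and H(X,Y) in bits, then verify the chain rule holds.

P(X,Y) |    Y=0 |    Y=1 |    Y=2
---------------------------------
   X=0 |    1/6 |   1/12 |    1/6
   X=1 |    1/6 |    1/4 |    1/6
H(X,Y) = 2.5221, H(X) = 0.9799, H(Y|X) = 1.5422 (all in bits)

Chain rule: H(X,Y) = H(X) + H(Y|X)

Left side — joint entropy directly:
H(X,Y) = -Σ p(x,y) log p(x,y) = 2.5221 bits

Right side — compute H(Y|X) from the conditional distributions:
P(X) = (5/12, 7/12), so H(X) = 0.9799 bits
H(Y|X) = Σ_x P(X=x) · H(Y|X=x):
  P(Y|X=0) = (2/5, 1/5, 2/5), H(Y|X=0) = 1.5219, weight P(X=0) = 5/12
  P(Y|X=1) = (2/7, 3/7, 2/7), H(Y|X=1) = 1.5567, weight P(X=1) = 7/12
H(Y|X) = 1.5422 bits

H(X) + H(Y|X) = 0.9799 + 1.5422 = 2.5221 bits

Both sides equal 2.5221 bits. ✓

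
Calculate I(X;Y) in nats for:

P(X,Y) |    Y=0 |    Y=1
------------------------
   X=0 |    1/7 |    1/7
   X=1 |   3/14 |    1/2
0.0174 nats

Mutual information: I(X;Y) = H(X) + H(Y) - H(X,Y)

Marginals:
P(X) = (2/7, 5/7), H(X) = 0.5983 nats
P(Y) = (5/14, 9/14), H(Y) = 0.6518 nats

Joint entropy: H(X,Y) = 1.2326 nats

I(X;Y) = 0.5983 + 0.6518 - 1.2326 = 0.0174 nats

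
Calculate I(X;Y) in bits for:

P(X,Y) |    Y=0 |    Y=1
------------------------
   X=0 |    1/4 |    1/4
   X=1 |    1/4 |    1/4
0.0000 bits

Mutual information: I(X;Y) = H(X) + H(Y) - H(X,Y)

Marginals:
P(X) = (1/2, 1/2), H(X) = 1.0000 bits
P(Y) = (1/2, 1/2), H(Y) = 1.0000 bits

Joint entropy: H(X,Y) = 2.0000 bits

I(X;Y) = 1.0000 + 1.0000 - 2.0000 = 0.0000 bits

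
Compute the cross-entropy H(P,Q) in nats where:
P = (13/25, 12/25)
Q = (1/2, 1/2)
0.6931 nats

Cross-entropy: H(P,Q) = -Σ p(x) log q(x)

Alternatively: H(P,Q) = H(P) + D_KL(P||Q)
H(P) = 0.6923 nats
D_KL(P||Q) = 0.0008 nats

H(P,Q) = 0.6923 + 0.0008 = 0.6931 nats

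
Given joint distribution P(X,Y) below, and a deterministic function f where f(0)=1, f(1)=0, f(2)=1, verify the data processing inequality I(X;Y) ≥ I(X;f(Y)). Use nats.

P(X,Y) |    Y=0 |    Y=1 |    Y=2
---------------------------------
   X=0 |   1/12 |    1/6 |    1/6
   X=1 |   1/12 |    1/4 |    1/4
I(X;Y) = 0.0028, I(X;f(Y)) = 0.0004, inequality holds: 0.0028 ≥ 0.0004

Data Processing Inequality: For any Markov chain X → Y → Z, we have I(X;Y) ≥ I(X;Z).

Here Z = f(Y) is a deterministic function of Y, forming X → Y → Z.

Original I(X;Y) = 0.0028 nats

After applying f:
P(X,Z) where Z=f(Y):
- P(X,Z=0) = P(X,Y=1)
- P(X,Z=1) = P(X,Y=0) + P(X,Y=2)

I(X;Z) = I(X;f(Y)) = 0.0004 nats

Verification: 0.0028 ≥ 0.0004 ✓

Information cannot be created by processing; the function f can only lose information about X.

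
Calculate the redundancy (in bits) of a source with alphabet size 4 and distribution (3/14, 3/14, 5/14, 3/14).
0.0408 bits

Redundancy measures how far a source is from maximum entropy:
R = H_max - H(X)

Maximum entropy for 4 symbols: H_max = log_2(4) = 2.0000 bits
Actual entropy: H(X) = 1.9592 bits
Redundancy: R = 2.0000 - 1.9592 = 0.0408 bits

This redundancy represents potential for compression: the source could be compressed by 0.0408 bits per symbol.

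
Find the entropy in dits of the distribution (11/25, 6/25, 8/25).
0.4640 dits

Shannon entropy is H(X) = -Σ p(x) log p(x).

For P = (11/25, 6/25, 8/25):
H = -11/25 × log_10(11/25) -6/25 × log_10(6/25) -8/25 × log_10(8/25)
H = 0.4640 dits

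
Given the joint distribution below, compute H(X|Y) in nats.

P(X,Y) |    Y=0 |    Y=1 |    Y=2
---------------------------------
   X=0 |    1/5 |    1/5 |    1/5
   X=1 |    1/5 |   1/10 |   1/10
0.6592 nats

Using the chain rule: H(X|Y) = H(X,Y) - H(Y)

First, compute H(X,Y) = 1.7481 nats

Marginal P(Y) = (2/5, 3/10, 3/10)
H(Y) = 1.0889 nats

H(X|Y) = H(X,Y) - H(Y) = 1.7481 - 1.0889 = 0.6592 nats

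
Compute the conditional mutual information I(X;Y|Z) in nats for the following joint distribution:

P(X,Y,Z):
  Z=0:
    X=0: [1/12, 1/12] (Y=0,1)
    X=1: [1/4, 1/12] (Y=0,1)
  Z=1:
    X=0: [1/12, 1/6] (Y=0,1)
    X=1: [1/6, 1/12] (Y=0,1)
0.0436 nats

Conditional mutual information: I(X;Y|Z) = H(X|Z) + H(Y|Z) - H(X,Y|Z)

H(Z) = 0.6931
H(X,Z) = 1.3580 → H(X|Z) = 0.6648
H(Y,Z) = 1.3580 → H(Y|Z) = 0.6648
H(X,Y,Z) = 1.9792 → H(X,Y|Z) = 1.2861

I(X;Y|Z) = 0.6648 + 0.6648 - 1.2861 = 0.0436 nats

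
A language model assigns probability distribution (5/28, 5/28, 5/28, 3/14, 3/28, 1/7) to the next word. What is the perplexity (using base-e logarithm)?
5.8727

Perplexity is e^H (or exp(H) for natural log).

First, H = -Σ p log p = 1.7703 nats
Perplexity = e^1.7703 = 5.8727

Interpretation: The model's uncertainty is equivalent to choosing uniformly among 5.9 options.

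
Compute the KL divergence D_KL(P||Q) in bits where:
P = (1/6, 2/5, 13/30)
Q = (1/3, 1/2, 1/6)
0.3019 bits

KL divergence: D_KL(P||Q) = Σ p(x) log(p(x)/q(x))

Computing term by term:
  x=0: 1/6 × log_2[(1/6)/(1/3)] = 1/6 × -1.0000 = -0.1667
  x=1: 2/5 × log_2[(2/5)/(1/2)] = 2/5 × -0.3219 = -0.1288
  x=2: 13/30 × log_2[(13/30)/(1/6)] = 13/30 × 1.3785 = 0.5974

D_KL(P||Q) = 0.3019 bits

Note: KL divergence is always non-negative and equals 0 iff P = Q.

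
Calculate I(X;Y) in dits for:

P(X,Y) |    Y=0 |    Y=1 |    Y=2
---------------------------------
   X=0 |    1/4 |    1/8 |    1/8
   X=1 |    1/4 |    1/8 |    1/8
0.0000 dits

Mutual information: I(X;Y) = H(X) + H(Y) - H(X,Y)

Marginals:
P(X) = (1/2, 1/2), H(X) = 0.3010 dits
P(Y) = (1/2, 1/4, 1/4), H(Y) = 0.4515 dits

Joint entropy: H(X,Y) = 0.7526 dits

I(X;Y) = 0.3010 + 0.4515 - 0.7526 = 0.0000 dits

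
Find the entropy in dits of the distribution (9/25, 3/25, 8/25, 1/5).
0.5684 dits

Shannon entropy is H(X) = -Σ p(x) log p(x).

For P = (9/25, 3/25, 8/25, 1/5):
H = -9/25 × log_10(9/25) -3/25 × log_10(3/25) -8/25 × log_10(8/25) -1/5 × log_10(1/5)
H = 0.5684 dits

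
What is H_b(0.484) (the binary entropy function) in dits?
0.3008 dits

The binary entropy function is:
H(p) = -p log(p) - (1-p) log(1-p)

H(0.484) = -0.484 × log_10(0.484) - 0.516 × log_10(0.516)
H(0.484) = 0.3008 dits

Note: Binary entropy is maximized at p=0.5 (H=1 bit) and minimized at p=0 or p=1 (H=0).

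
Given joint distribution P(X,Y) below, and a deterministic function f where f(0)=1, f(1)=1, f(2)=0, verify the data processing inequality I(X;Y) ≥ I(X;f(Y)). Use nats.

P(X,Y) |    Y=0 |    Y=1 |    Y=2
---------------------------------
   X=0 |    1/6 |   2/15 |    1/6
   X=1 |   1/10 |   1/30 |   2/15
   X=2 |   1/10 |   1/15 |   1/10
I(X;Y) = 0.0153, I(X;f(Y)) = 0.0076, inequality holds: 0.0153 ≥ 0.0076

Data Processing Inequality: For any Markov chain X → Y → Z, we have I(X;Y) ≥ I(X;Z).

Here Z = f(Y) is a deterministic function of Y, forming X → Y → Z.

Original I(X;Y) = 0.0153 nats

After applying f:
P(X,Z) where Z=f(Y):
- P(X,Z=0) = P(X,Y=2)
- P(X,Z=1) = P(X,Y=0) + P(X,Y=1)

I(X;Z) = I(X;f(Y)) = 0.0076 nats

Verification: 0.0153 ≥ 0.0076 ✓

Information cannot be created by processing; the function f can only lose information about X.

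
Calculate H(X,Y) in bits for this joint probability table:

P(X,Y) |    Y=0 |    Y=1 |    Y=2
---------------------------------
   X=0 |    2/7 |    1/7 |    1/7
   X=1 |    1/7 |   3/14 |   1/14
2.4677 bits

Joint entropy is H(X,Y) = -Σ_{x,y} p(x,y) log p(x,y).

Summing over all non-zero entries:
H(X,Y) = -[2/7·log_2(2/7) + 1/7·log_2(1/7) + 1/7·log_2(1/7) + 1/7·log_2(1/7) + 3/14·log_2(3/14) + 1/14·log_2(1/14)]
H(X,Y) = 2.4677 bits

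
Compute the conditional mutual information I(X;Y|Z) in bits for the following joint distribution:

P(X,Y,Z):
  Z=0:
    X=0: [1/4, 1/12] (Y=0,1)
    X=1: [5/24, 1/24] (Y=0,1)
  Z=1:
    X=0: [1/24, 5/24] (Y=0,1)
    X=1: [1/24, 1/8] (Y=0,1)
0.0074 bits

Conditional mutual information: I(X;Y|Z) = H(X|Z) + H(Y|Z) - H(X,Y|Z)

H(Z) = 0.9799
H(X,Z) = 1.9591 → H(X|Z) = 0.9793
H(Y,Z) = 1.7179 → H(Y|Z) = 0.7381
H(X,Y,Z) = 2.6898 → H(X,Y|Z) = 1.7099

I(X;Y|Z) = 0.9793 + 0.7381 - 1.7099 = 0.0074 bits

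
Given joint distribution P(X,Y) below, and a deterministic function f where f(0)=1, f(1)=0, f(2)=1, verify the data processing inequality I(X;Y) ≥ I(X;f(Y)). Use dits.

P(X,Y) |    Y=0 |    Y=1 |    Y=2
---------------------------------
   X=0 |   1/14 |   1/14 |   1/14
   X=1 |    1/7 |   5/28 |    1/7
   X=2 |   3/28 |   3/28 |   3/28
I(X;Y) = 0.0006, I(X;f(Y)) = 0.0006, inequality holds: 0.0006 ≥ 0.0006

Data Processing Inequality: For any Markov chain X → Y → Z, we have I(X;Y) ≥ I(X;Z).

Here Z = f(Y) is a deterministic function of Y, forming X → Y → Z.

Original I(X;Y) = 0.0006 dits

After applying f:
P(X,Z) where Z=f(Y):
- P(X,Z=0) = P(X,Y=1)
- P(X,Z=1) = P(X,Y=0) + P(X,Y=2)

I(X;Z) = I(X;f(Y)) = 0.0006 dits

Verification: 0.0006 ≥ 0.0006 ✓

Information cannot be created by processing; the function f can only lose information about X.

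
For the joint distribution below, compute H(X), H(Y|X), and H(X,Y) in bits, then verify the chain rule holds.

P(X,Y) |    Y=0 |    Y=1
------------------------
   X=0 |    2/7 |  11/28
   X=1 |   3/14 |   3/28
H(X,Y) = 1.8674, H(X) = 0.9059, H(Y|X) = 0.9615 (all in bits)

Chain rule: H(X,Y) = H(X) + H(Y|X)

Left side — joint entropy directly:
H(X,Y) = -Σ p(x,y) log p(x,y) = 1.8674 bits

Right side — compute H(Y|X) from the conditional distributions:
P(X) = (19/28, 9/28), so H(X) = 0.9059 bits
H(Y|X) = Σ_x P(X=x) · H(Y|X=x):
  P(Y|X=0) = (8/19, 11/19), H(Y|X=0) = 0.9819, weight P(X=0) = 19/28
  P(Y|X=1) = (2/3, 1/3), H(Y|X=1) = 0.9183, weight P(X=1) = 9/28
H(Y|X) = 0.9615 bits

H(X) + H(Y|X) = 0.9059 + 0.9615 = 1.8674 bits

Both sides equal 1.8674 bits. ✓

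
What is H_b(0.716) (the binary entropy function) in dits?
0.2591 dits

The binary entropy function is:
H(p) = -p log(p) - (1-p) log(1-p)

H(0.716) = -0.716 × log_10(0.716) - 0.284 × log_10(0.284)
H(0.716) = 0.2591 dits

Note: Binary entropy is maximized at p=0.5 (H=1 bit) and minimized at p=0 or p=1 (H=0).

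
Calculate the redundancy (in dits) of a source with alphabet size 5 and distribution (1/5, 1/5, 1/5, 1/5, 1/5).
0.0000 dits

Redundancy measures how far a source is from maximum entropy:
R = H_max - H(X)

Maximum entropy for 5 symbols: H_max = log_10(5) = 0.6990 dits
Actual entropy: H(X) = 0.6990 dits
Redundancy: R = 0.6990 - 0.6990 = 0.0000 dits

This redundancy represents potential for compression: the source could be compressed by 0.0000 dits per symbol.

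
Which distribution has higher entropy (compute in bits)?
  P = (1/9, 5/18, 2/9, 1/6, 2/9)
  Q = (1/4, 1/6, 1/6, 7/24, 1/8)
P

Computing entropies in bits:
H(P) = 2.2608
H(Q) = 2.2551

Distribution P has higher entropy.

Intuition: The distribution closer to uniform (more spread out) has higher entropy.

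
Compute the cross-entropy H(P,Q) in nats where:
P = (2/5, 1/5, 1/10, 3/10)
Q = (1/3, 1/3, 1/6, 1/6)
1.3759 nats

Cross-entropy: H(P,Q) = -Σ p(x) log q(x)

Alternatively: H(P,Q) = H(P) + D_KL(P||Q)
H(P) = 1.2799 nats
D_KL(P||Q) = 0.0960 nats

H(P,Q) = 1.2799 + 0.0960 = 1.3759 nats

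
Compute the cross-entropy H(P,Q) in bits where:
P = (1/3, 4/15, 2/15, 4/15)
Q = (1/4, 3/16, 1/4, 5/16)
2.0248 bits

Cross-entropy: H(P,Q) = -Σ p(x) log q(x)

Alternatively: H(P,Q) = H(P) + D_KL(P||Q)
H(P) = 1.9329 bits
D_KL(P||Q) = 0.0919 bits

H(P,Q) = 1.9329 + 0.0919 = 2.0248 bits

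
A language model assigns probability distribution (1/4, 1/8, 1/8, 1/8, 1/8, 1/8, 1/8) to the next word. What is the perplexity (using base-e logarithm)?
6.7272

Perplexity is e^H (or exp(H) for natural log).

First, H = -Σ p log p = 1.9062 nats
Perplexity = e^1.9062 = 6.7272

Interpretation: The model's uncertainty is equivalent to choosing uniformly among 6.7 options.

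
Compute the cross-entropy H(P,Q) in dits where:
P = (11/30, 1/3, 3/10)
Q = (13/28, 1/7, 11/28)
0.5256 dits

Cross-entropy: H(P,Q) = -Σ p(x) log q(x)

Alternatively: H(P,Q) = H(P) + D_KL(P||Q)
H(P) = 0.4757 dits
D_KL(P||Q) = 0.0499 dits

H(P,Q) = 0.4757 + 0.0499 = 0.5256 dits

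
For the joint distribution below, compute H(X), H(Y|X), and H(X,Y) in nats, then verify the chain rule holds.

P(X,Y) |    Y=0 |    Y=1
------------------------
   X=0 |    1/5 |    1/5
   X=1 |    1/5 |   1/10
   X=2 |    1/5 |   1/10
H(X,Y) = 1.7481, H(X) = 1.0889, H(Y|X) = 0.6592 (all in nats)

Chain rule: H(X,Y) = H(X) + H(Y|X)

Left side — joint entropy directly:
H(X,Y) = -Σ p(x,y) log p(x,y) = 1.7481 nats

Right side — compute H(Y|X) from the conditional distributions:
P(X) = (2/5, 3/10, 3/10), so H(X) = 1.0889 nats
H(Y|X) = Σ_x P(X=x) · H(Y|X=x):
  P(Y|X=0) = (1/2, 1/2), H(Y|X=0) = 0.6931, weight P(X=0) = 2/5
  P(Y|X=1) = (2/3, 1/3), H(Y|X=1) = 0.6365, weight P(X=1) = 3/10
  P(Y|X=2) = (2/3, 1/3), H(Y|X=2) = 0.6365, weight P(X=2) = 3/10
H(Y|X) = 0.6592 nats

H(X) + H(Y|X) = 1.0889 + 0.6592 = 1.7481 nats

Both sides equal 1.7481 nats. ✓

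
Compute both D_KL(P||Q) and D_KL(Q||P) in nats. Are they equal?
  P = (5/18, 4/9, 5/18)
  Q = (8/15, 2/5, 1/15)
D_KL(P||Q) = 0.2620, D_KL(Q||P) = 0.2106

KL divergence is not symmetric: D_KL(P||Q) ≠ D_KL(Q||P) in general.

D_KL(P||Q) = 0.2620 nats
D_KL(Q||P) = 0.2106 nats

No, they are not equal!

This asymmetry is why KL divergence is not a true distance metric.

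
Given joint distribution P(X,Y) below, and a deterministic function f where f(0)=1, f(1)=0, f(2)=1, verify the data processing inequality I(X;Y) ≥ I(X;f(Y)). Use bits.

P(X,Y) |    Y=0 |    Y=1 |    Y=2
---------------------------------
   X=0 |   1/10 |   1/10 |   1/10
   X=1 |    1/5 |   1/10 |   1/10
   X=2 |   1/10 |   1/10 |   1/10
I(X;Y) = 0.0200, I(X;f(Y)) = 0.0058, inequality holds: 0.0200 ≥ 0.0058

Data Processing Inequality: For any Markov chain X → Y → Z, we have I(X;Y) ≥ I(X;Z).

Here Z = f(Y) is a deterministic function of Y, forming X → Y → Z.

Original I(X;Y) = 0.0200 bits

After applying f:
P(X,Z) where Z=f(Y):
- P(X,Z=0) = P(X,Y=1)
- P(X,Z=1) = P(X,Y=0) + P(X,Y=2)

I(X;Z) = I(X;f(Y)) = 0.0058 bits

Verification: 0.0200 ≥ 0.0058 ✓

Information cannot be created by processing; the function f can only lose information about X.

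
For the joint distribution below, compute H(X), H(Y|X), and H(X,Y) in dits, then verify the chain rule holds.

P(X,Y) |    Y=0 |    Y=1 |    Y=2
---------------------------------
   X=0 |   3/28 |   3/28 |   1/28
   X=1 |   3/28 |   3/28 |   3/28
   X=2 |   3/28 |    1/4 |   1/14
H(X,Y) = 0.9077, H(X) = 0.4667, H(Y|X) = 0.4410 (all in dits)

Chain rule: H(X,Y) = H(X) + H(Y|X)

Left side — joint entropy directly:
H(X,Y) = -Σ p(x,y) log p(x,y) = 0.9077 dits

Right side — compute H(Y|X) from the conditional distributions:
P(X) = (1/4, 9/28, 3/7), so H(X) = 0.4667 dits
H(Y|X) = Σ_x P(X=x) · H(Y|X=x):
  P(Y|X=0) = (3/7, 3/7, 1/7), H(Y|X=0) = 0.4361, weight P(X=0) = 1/4
  P(Y|X=1) = (1/3, 1/3, 1/3), H(Y|X=1) = 0.4771, weight P(X=1) = 9/28
  P(Y|X=2) = (1/4, 7/12, 1/6), H(Y|X=2) = 0.4168, weight P(X=2) = 3/7
H(Y|X) = 0.4410 dits

H(X) + H(Y|X) = 0.4667 + 0.4410 = 0.9077 dits

Both sides equal 0.9077 dits. ✓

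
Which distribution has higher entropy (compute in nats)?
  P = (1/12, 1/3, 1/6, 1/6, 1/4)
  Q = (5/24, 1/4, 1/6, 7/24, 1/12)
Q

Computing entropies in nats:
H(P) = 1.5171
H(Q) = 1.5384

Distribution Q has higher entropy.

Intuition: The distribution closer to uniform (more spread out) has higher entropy.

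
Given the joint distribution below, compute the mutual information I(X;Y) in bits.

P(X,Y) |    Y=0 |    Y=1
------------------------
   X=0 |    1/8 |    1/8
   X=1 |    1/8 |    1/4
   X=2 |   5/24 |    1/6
0.0290 bits

Mutual information: I(X;Y) = H(X) + H(Y) - H(X,Y)

Marginals:
P(X) = (1/4, 3/8, 3/8), H(X) = 1.5613 bits
P(Y) = (11/24, 13/24), H(Y) = 0.9950 bits

Joint entropy: H(X,Y) = 2.5273 bits

I(X;Y) = 1.5613 + 0.9950 - 2.5273 = 0.0290 bits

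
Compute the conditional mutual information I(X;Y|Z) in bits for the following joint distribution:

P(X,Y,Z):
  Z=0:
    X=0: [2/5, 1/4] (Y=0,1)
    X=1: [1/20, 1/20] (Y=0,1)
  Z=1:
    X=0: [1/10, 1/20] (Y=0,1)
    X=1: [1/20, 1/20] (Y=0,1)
0.0084 bits

Conditional mutual information: I(X;Y|Z) = H(X|Z) + H(Y|Z) - H(X,Y|Z)

H(Z) = 0.8113
H(X,Z) = 1.4789 → H(X|Z) = 0.6676
H(Y,Z) = 1.7822 → H(Y|Z) = 0.9710
H(X,Y,Z) = 2.4414 → H(X,Y|Z) = 1.6302

I(X;Y|Z) = 0.6676 + 0.9710 - 1.6302 = 0.0084 bits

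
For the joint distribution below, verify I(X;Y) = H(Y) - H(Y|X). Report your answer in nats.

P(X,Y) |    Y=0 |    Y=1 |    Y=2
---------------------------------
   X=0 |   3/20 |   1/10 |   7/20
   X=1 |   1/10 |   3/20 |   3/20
I(X;Y) = 0.0311 nats

Mutual information has multiple equivalent forms:
- I(X;Y) = H(X) - H(X|Y)
- I(X;Y) = H(Y) - H(Y|X)
- I(X;Y) = H(X) + H(Y) - H(X,Y)

Computing all quantities:
H(X) = 0.6730, H(Y) = 1.0397, H(X,Y) = 1.6817
H(X|Y) = 0.6419, H(Y|X) = 1.0086

Verification:
H(X) - H(X|Y) = 0.6730 - 0.6419 = 0.0311
H(Y) - H(Y|X) = 1.0397 - 1.0086 = 0.0311
H(X) + H(Y) - H(X,Y) = 0.6730 + 1.0397 - 1.6817 = 0.0311

All forms give I(X;Y) = 0.0311 nats. ✓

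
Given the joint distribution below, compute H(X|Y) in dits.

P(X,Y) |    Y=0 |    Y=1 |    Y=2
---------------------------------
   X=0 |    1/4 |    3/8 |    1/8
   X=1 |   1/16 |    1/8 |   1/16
0.2419 dits

Using the chain rule: H(X|Y) = H(X,Y) - H(Y)

First, compute H(X,Y) = 0.6865 dits

Marginal P(Y) = (5/16, 1/2, 3/16)
H(Y) = 0.4447 dits

H(X|Y) = H(X,Y) - H(Y) = 0.6865 - 0.4447 = 0.2419 dits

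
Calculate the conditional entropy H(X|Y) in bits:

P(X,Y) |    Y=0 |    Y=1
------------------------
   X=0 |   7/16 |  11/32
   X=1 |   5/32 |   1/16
0.7453 bits

Using the chain rule: H(X|Y) = H(X,Y) - H(Y)

First, compute H(X,Y) = 1.7198 bits

Marginal P(Y) = (19/32, 13/32)
H(Y) = 0.9745 bits

H(X|Y) = H(X,Y) - H(Y) = 1.7198 - 0.9745 = 0.7453 bits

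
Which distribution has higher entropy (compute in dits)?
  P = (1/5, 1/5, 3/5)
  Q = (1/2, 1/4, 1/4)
Q

Computing entropies in dits:
H(P) = 0.4127
H(Q) = 0.4515

Distribution Q has higher entropy.

Intuition: The distribution closer to uniform (more spread out) has higher entropy.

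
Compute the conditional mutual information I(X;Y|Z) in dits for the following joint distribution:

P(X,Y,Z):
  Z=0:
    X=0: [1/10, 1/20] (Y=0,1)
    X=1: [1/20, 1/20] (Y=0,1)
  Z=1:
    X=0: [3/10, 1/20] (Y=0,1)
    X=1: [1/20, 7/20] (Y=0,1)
0.0988 dits

Conditional mutual information: I(X;Y|Z) = H(X|Z) + H(Y|Z) - H(X,Y|Z)

H(Z) = 0.2442
H(X,Z) = 0.5423 → H(X|Z) = 0.2981
H(Y,Z) = 0.5423 → H(Y|Z) = 0.2981
H(X,Y,Z) = 0.7417 → H(X,Y|Z) = 0.4975

I(X;Y|Z) = 0.2981 + 0.2981 - 0.4975 = 0.0988 dits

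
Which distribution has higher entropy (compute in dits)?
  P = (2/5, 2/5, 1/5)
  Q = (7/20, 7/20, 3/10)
Q

Computing entropies in dits:
H(P) = 0.4581
H(Q) = 0.4760

Distribution Q has higher entropy.

Intuition: The distribution closer to uniform (more spread out) has higher entropy.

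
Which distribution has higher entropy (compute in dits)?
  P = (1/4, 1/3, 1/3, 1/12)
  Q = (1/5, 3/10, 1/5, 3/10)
Q

Computing entropies in dits:
H(P) = 0.5585
H(Q) = 0.5933

Distribution Q has higher entropy.

Intuition: The distribution closer to uniform (more spread out) has higher entropy.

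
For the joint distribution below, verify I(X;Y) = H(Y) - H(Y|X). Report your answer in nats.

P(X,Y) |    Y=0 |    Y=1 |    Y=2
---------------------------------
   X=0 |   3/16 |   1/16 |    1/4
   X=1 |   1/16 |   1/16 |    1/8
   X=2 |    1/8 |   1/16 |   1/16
I(X;Y) = 0.0363 nats

Mutual information has multiple equivalent forms:
- I(X;Y) = H(X) - H(X|Y)
- I(X;Y) = H(Y) - H(Y|X)
- I(X;Y) = H(X) + H(Y) - H(X,Y)

Computing all quantities:
H(X) = 1.0397, H(Y) = 1.0434, H(X,Y) = 2.0467
H(X|Y) = 1.0034, H(Y|X) = 1.0070

Verification:
H(X) - H(X|Y) = 1.0397 - 1.0034 = 0.0363
H(Y) - H(Y|X) = 1.0434 - 1.0070 = 0.0363
H(X) + H(Y) - H(X,Y) = 1.0397 + 1.0434 - 2.0467 = 0.0363

All forms give I(X;Y) = 0.0363 nats. ✓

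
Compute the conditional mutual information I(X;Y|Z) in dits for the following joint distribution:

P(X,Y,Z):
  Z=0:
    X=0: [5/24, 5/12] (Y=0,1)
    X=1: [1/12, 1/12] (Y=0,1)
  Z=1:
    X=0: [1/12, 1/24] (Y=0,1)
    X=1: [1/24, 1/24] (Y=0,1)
0.0046 dits

Conditional mutual information: I(X;Y|Z) = H(X|Z) + H(Y|Z) - H(X,Y|Z)

H(Z) = 0.2222
H(X,Z) = 0.4601 → H(X|Z) = 0.2378
H(Y,Z) = 0.5094 → H(Y|Z) = 0.2872
H(X,Y,Z) = 0.7427 → H(X,Y|Z) = 0.5204

I(X;Y|Z) = 0.2378 + 0.2872 - 0.5204 = 0.0046 dits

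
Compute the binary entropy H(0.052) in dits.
0.0888 dits

The binary entropy function is:
H(p) = -p log(p) - (1-p) log(1-p)

H(0.052) = -0.052 × log_10(0.052) - 0.948 × log_10(0.948)
H(0.052) = 0.0888 dits

Note: Binary entropy is maximized at p=0.5 (H=1 bit) and minimized at p=0 or p=1 (H=0).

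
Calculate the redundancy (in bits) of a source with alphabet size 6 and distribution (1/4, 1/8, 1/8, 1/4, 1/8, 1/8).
0.0850 bits

Redundancy measures how far a source is from maximum entropy:
R = H_max - H(X)

Maximum entropy for 6 symbols: H_max = log_2(6) = 2.5850 bits
Actual entropy: H(X) = 2.5000 bits
Redundancy: R = 2.5850 - 2.5000 = 0.0850 bits

This redundancy represents potential for compression: the source could be compressed by 0.0850 bits per symbol.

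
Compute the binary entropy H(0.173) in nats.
0.4606 nats

The binary entropy function is:
H(p) = -p log(p) - (1-p) log(1-p)

H(0.173) = -0.173 × log_e(0.173) - 0.827 × log_e(0.827)
H(0.173) = 0.4606 nats

Note: Binary entropy is maximized at p=0.5 (H=1 bit) and minimized at p=0 or p=1 (H=0).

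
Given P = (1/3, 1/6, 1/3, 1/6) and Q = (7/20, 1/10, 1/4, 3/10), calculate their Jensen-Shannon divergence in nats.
0.0170 nats

Jensen-Shannon divergence is:
JSD(P||Q) = 0.5 × D_KL(P||M) + 0.5 × D_KL(Q||M)
where M = 0.5 × (P + Q) is the mixture distribution.

M = 0.5 × (1/3, 1/6, 1/3, 1/6) + 0.5 × (7/20, 1/10, 1/4, 3/10) = (0.341667, 2/15, 7/24, 7/30)

D_KL(P||M) = 0.0174 nats
D_KL(Q||M) = 0.0165 nats

JSD(P||Q) = 0.5 × 0.0174 + 0.5 × 0.0165 = 0.0170 nats

Unlike KL divergence, JSD is symmetric and bounded: 0 ≤ JSD ≤ log(2).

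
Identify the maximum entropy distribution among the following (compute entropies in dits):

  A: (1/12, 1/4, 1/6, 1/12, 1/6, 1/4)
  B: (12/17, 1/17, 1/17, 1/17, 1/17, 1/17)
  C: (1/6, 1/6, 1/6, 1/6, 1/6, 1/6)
C

For a discrete distribution over n outcomes, entropy is maximized by the uniform distribution.

Computing entropies:
H(A) = 0.7403 dits
H(B) = 0.4687 dits
H(C) = 0.7782 dits

The uniform distribution (where all probabilities equal 1/6) achieves the maximum entropy of log_10(6) = 0.7782 dits.

Distribution C has the highest entropy.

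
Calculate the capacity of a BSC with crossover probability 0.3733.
0.0468 bits

For a binary symmetric channel (BSC) with error probability p:
Capacity C = 1 - H(p) bits per symbol

where H(p) = -p log₂(p) - (1-p) log₂(1-p) is the binary entropy function.

H(0.3733) = 0.9532 bits
C = 1 - 0.9532 = 0.0468 bits per symbol

This means we can reliably transmit up to 0.0468 bits of information per channel use.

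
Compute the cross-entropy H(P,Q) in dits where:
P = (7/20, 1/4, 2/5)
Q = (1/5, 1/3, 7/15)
0.4963 dits

Cross-entropy: H(P,Q) = -Σ p(x) log q(x)

Alternatively: H(P,Q) = H(P) + D_KL(P||Q)
H(P) = 0.4693 dits
D_KL(P||Q) = 0.0270 dits

H(P,Q) = 0.4693 + 0.0270 = 0.4963 dits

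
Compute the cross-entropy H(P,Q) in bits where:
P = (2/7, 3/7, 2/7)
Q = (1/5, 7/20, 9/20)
1.6417 bits

Cross-entropy: H(P,Q) = -Σ p(x) log q(x)

Alternatively: H(P,Q) = H(P) + D_KL(P||Q)
H(P) = 1.5567 bits
D_KL(P||Q) = 0.0850 bits

H(P,Q) = 1.5567 + 0.0850 = 1.6417 bits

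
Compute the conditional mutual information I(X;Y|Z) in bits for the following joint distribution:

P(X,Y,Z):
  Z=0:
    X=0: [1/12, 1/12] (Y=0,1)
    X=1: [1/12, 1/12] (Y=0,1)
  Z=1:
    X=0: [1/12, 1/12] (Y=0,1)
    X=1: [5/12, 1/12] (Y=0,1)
0.0492 bits

Conditional mutual information: I(X;Y|Z) = H(X|Z) + H(Y|Z) - H(X,Y|Z)

H(Z) = 0.9183
H(X,Z) = 1.7925 → H(X|Z) = 0.8742
H(Y,Z) = 1.7925 → H(Y|Z) = 0.8742
H(X,Y,Z) = 2.6175 → H(X,Y|Z) = 1.6992

I(X;Y|Z) = 0.8742 + 0.8742 - 1.6992 = 0.0492 bits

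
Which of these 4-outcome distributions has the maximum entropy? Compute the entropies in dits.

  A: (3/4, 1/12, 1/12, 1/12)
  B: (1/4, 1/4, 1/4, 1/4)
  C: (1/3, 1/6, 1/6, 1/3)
B

For a discrete distribution over n outcomes, entropy is maximized by the uniform distribution.

Computing entropies:
H(A) = 0.3635 dits
H(B) = 0.6021 dits
H(C) = 0.5775 dits

The uniform distribution (where all probabilities equal 1/4) achieves the maximum entropy of log_10(4) = 0.6021 dits.

Distribution B has the highest entropy.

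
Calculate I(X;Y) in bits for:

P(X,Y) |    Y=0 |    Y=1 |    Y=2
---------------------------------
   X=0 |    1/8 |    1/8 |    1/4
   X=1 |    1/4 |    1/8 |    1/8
0.0613 bits

Mutual information: I(X;Y) = H(X) + H(Y) - H(X,Y)

Marginals:
P(X) = (1/2, 1/2), H(X) = 1.0000 bits
P(Y) = (3/8, 1/4, 3/8), H(Y) = 1.5613 bits

Joint entropy: H(X,Y) = 2.5000 bits

I(X;Y) = 1.0000 + 1.5613 - 2.5000 = 0.0613 bits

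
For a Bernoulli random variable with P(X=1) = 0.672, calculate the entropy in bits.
0.9129 bits

The binary entropy function is:
H(p) = -p log(p) - (1-p) log(1-p)

H(0.672) = -0.672 × log_2(0.672) - 0.328 × log_2(0.328)
H(0.672) = 0.9129 bits

Note: Binary entropy is maximized at p=0.5 (H=1 bit) and minimized at p=0 or p=1 (H=0).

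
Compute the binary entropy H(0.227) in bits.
0.7727 bits

The binary entropy function is:
H(p) = -p log(p) - (1-p) log(1-p)

H(0.227) = -0.227 × log_2(0.227) - 0.773 × log_2(0.773)
H(0.227) = 0.7727 bits

Note: Binary entropy is maximized at p=0.5 (H=1 bit) and minimized at p=0 or p=1 (H=0).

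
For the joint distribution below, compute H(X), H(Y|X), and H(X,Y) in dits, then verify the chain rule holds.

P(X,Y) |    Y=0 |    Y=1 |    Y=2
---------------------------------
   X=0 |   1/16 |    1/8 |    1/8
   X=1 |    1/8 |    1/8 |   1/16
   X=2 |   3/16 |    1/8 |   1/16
H(X,Y) = 0.9265, H(X) = 0.4755, H(Y|X) = 0.4511 (all in dits)

Chain rule: H(X,Y) = H(X) + H(Y|X)

Left side — joint entropy directly:
H(X,Y) = -Σ p(x,y) log p(x,y) = 0.9265 dits

Right side — compute H(Y|X) from the conditional distributions:
P(X) = (5/16, 5/16, 3/8), so H(X) = 0.4755 dits
H(Y|X) = Σ_x P(X=x) · H(Y|X=x):
  P(Y|X=0) = (1/5, 2/5, 2/5), H(Y|X=0) = 0.4581, weight P(X=0) = 5/16
  P(Y|X=1) = (2/5, 2/5, 1/5), H(Y|X=1) = 0.4581, weight P(X=1) = 5/16
  P(Y|X=2) = (1/2, 1/3, 1/6), H(Y|X=2) = 0.4392, weight P(X=2) = 3/8
H(Y|X) = 0.4511 dits

H(X) + H(Y|X) = 0.4755 + 0.4511 = 0.9265 dits

Both sides equal 0.9265 dits. ✓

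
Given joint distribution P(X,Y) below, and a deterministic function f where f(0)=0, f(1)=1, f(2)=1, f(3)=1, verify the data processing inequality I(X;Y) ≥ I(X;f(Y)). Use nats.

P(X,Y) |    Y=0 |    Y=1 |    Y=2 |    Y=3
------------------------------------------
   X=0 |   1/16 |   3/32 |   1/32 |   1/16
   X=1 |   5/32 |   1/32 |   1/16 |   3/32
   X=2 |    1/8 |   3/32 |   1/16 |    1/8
I(X;Y) = 0.0405, I(X;f(Y)) = 0.0153, inequality holds: 0.0405 ≥ 0.0153

Data Processing Inequality: For any Markov chain X → Y → Z, we have I(X;Y) ≥ I(X;Z).

Here Z = f(Y) is a deterministic function of Y, forming X → Y → Z.

Original I(X;Y) = 0.0405 nats

After applying f:
P(X,Z) where Z=f(Y):
- P(X,Z=0) = P(X,Y=0)
- P(X,Z=1) = P(X,Y=1) + P(X,Y=2) + P(X,Y=3)

I(X;Z) = I(X;f(Y)) = 0.0153 nats

Verification: 0.0405 ≥ 0.0153 ✓

Information cannot be created by processing; the function f can only lose information about X.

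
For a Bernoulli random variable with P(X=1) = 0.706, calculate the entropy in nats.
0.6057 nats

The binary entropy function is:
H(p) = -p log(p) - (1-p) log(1-p)

H(0.706) = -0.706 × log_e(0.706) - 0.294 × log_e(0.294)
H(0.706) = 0.6057 nats

Note: Binary entropy is maximized at p=0.5 (H=1 bit) and minimized at p=0 or p=1 (H=0).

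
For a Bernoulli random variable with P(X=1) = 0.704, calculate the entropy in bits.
0.8763 bits

The binary entropy function is:
H(p) = -p log(p) - (1-p) log(1-p)

H(0.704) = -0.704 × log_2(0.704) - 0.296 × log_2(0.296)
H(0.704) = 0.8763 bits

Note: Binary entropy is maximized at p=0.5 (H=1 bit) and minimized at p=0 or p=1 (H=0).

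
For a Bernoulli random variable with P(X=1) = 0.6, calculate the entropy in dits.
0.2923 dits

The binary entropy function is:
H(p) = -p log(p) - (1-p) log(1-p)

H(0.6) = -0.6 × log_10(0.6) - 0.4 × log_10(0.4)
H(0.6) = 0.2923 dits

Note: Binary entropy is maximized at p=0.5 (H=1 bit) and minimized at p=0 or p=1 (H=0).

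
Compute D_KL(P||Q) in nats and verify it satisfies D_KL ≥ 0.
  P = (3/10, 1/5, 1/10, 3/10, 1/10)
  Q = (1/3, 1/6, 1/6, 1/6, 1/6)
0.0790 nats

KL divergence satisfies the Gibbs inequality: D_KL(P||Q) ≥ 0 for all distributions P, Q.

D_KL(P||Q) = Σ p(x) log(p(x)/q(x))
Term by term:
  x=0: 3/10 × log_e[(3/10)/(1/3)] = -0.0316
  x=1: 1/5 × log_e[(1/5)/(1/6)] = 0.0365
  x=2: 1/10 × log_e[(1/10)/(1/6)] = -0.0511
  x=3: 3/10 × log_e[(3/10)/(1/6)] = 0.1763
  x=4: 1/10 × log_e[(1/10)/(1/6)] = -0.0511
D_KL(P||Q) = 0.0790 nats

D_KL(P||Q) = 0.0790 ≥ 0 ✓

This non-negativity is a fundamental property: relative entropy cannot be negative because it measures how different Q is from P.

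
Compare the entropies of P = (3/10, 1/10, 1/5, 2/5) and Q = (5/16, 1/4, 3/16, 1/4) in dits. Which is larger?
Q

Computing entropies in dits:
H(P) = 0.5558
H(Q) = 0.5952

Distribution Q has higher entropy.

Intuition: The distribution closer to uniform (more spread out) has higher entropy.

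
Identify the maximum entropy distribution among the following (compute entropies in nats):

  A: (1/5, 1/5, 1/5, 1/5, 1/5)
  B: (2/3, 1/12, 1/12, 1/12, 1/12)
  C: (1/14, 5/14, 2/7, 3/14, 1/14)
A

For a discrete distribution over n outcomes, entropy is maximized by the uniform distribution.

Computing entropies:
H(A) = 1.6094 nats
H(B) = 1.0986 nats
H(C) = 1.4328 nats

The uniform distribution (where all probabilities equal 1/5) achieves the maximum entropy of log_e(5) = 1.6094 nats.

Distribution A has the highest entropy.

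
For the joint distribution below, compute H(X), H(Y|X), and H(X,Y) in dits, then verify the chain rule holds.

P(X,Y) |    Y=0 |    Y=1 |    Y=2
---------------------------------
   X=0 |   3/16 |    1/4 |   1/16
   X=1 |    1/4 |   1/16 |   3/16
H(X,Y) = 0.7242, H(X) = 0.3010, H(Y|X) = 0.4231 (all in dits)

Chain rule: H(X,Y) = H(X) + H(Y|X)

Left side — joint entropy directly:
H(X,Y) = -Σ p(x,y) log p(x,y) = 0.7242 dits

Right side — compute H(Y|X) from the conditional distributions:
P(X) = (1/2, 1/2), so H(X) = 0.3010 dits
H(Y|X) = Σ_x P(X=x) · H(Y|X=x):
  P(Y|X=0) = (3/8, 1/2, 1/8), H(Y|X=0) = 0.4231, weight P(X=0) = 1/2
  P(Y|X=1) = (1/2, 1/8, 3/8), H(Y|X=1) = 0.4231, weight P(X=1) = 1/2
H(Y|X) = 0.4231 dits

H(X) + H(Y|X) = 0.3010 + 0.4231 = 0.7242 dits

Both sides equal 0.7242 dits. ✓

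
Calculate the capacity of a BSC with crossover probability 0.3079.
0.1093 bits

For a binary symmetric channel (BSC) with error probability p:
Capacity C = 1 - H(p) bits per symbol

where H(p) = -p log₂(p) - (1-p) log₂(1-p) is the binary entropy function.

H(0.3079) = 0.8907 bits
C = 1 - 0.8907 = 0.1093 bits per symbol

This means we can reliably transmit up to 0.1093 bits of information per channel use.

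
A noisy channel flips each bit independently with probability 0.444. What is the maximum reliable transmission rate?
0.0091 bits

For a binary symmetric channel (BSC) with error probability p:
Capacity C = 1 - H(p) bits per symbol

where H(p) = -p log₂(p) - (1-p) log₂(1-p) is the binary entropy function.

H(0.444) = 0.9909 bits
C = 1 - 0.9909 = 0.0091 bits per symbol

This means we can reliably transmit up to 0.0091 bits of information per channel use.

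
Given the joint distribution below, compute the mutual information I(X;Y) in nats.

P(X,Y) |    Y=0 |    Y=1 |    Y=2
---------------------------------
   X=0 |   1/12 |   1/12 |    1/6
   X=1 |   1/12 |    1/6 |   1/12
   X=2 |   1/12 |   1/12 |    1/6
0.0378 nats

Mutual information: I(X;Y) = H(X) + H(Y) - H(X,Y)

Marginals:
P(X) = (1/3, 1/3, 1/3), H(X) = 1.0986 nats
P(Y) = (1/4, 1/3, 5/12), H(Y) = 1.0776 nats

Joint entropy: H(X,Y) = 2.1383 nats

I(X;Y) = 1.0986 + 1.0776 - 2.1383 = 0.0378 nats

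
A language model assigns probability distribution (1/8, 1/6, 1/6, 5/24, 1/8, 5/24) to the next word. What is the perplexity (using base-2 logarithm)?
5.8750

Perplexity is 2^H (or exp(H) for natural log).

First, H = -Σ p log p = 2.5546 bits
Perplexity = 2^2.5546 = 5.8750

Interpretation: The model's uncertainty is equivalent to choosing uniformly among 5.9 options.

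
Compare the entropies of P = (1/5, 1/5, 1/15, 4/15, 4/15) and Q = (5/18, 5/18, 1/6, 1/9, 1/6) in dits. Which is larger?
Q

Computing entropies in dits:
H(P) = 0.6641
H(Q) = 0.6745

Distribution Q has higher entropy.

Intuition: The distribution closer to uniform (more spread out) has higher entropy.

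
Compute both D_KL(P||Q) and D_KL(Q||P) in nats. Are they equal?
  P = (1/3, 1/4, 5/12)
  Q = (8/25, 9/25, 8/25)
D_KL(P||Q) = 0.0324, D_KL(Q||P) = 0.0337

KL divergence is not symmetric: D_KL(P||Q) ≠ D_KL(Q||P) in general.

D_KL(P||Q) = 0.0324 nats
D_KL(Q||P) = 0.0337 nats

No, they are not equal!

This asymmetry is why KL divergence is not a true distance metric.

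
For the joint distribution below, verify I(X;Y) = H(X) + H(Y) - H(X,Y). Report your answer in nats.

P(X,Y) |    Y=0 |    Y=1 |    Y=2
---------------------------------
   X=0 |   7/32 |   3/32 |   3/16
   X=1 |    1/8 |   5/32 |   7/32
I(X;Y) = 0.0220 nats

Mutual information has multiple equivalent forms:
- I(X;Y) = H(X) - H(X|Y)
- I(X;Y) = H(Y) - H(Y|X)
- I(X;Y) = H(X) + H(Y) - H(X,Y)

Computing all quantities:
H(X) = 0.6931, H(Y) = 1.0796, H(X,Y) = 1.7507
H(X|Y) = 0.6711, H(Y|X) = 1.0575

Verification:
H(X) - H(X|Y) = 0.6931 - 0.6711 = 0.0220
H(Y) - H(Y|X) = 1.0796 - 1.0575 = 0.0220
H(X) + H(Y) - H(X,Y) = 0.6931 + 1.0796 - 1.7507 = 0.0220

All forms give I(X;Y) = 0.0220 nats. ✓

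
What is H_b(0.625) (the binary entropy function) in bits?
0.9544 bits

The binary entropy function is:
H(p) = -p log(p) - (1-p) log(1-p)

H(0.625) = -0.625 × log_2(0.625) - 0.375 × log_2(0.375)
H(0.625) = 0.9544 bits

Note: Binary entropy is maximized at p=0.5 (H=1 bit) and minimized at p=0 or p=1 (H=0).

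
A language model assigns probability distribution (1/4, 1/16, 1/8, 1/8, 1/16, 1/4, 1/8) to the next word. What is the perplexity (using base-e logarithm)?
6.1688

Perplexity is e^H (or exp(H) for natural log).

First, H = -Σ p log p = 1.8195 nats
Perplexity = e^1.8195 = 6.1688

Interpretation: The model's uncertainty is equivalent to choosing uniformly among 6.2 options.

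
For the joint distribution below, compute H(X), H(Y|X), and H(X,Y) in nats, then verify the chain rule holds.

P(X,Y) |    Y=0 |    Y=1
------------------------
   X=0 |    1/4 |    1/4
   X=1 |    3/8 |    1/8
H(X,Y) = 1.3209, H(X) = 0.6931, H(Y|X) = 0.6277 (all in nats)

Chain rule: H(X,Y) = H(X) + H(Y|X)

Left side — joint entropy directly:
H(X,Y) = -Σ p(x,y) log p(x,y) = 1.3209 nats

Right side — compute H(Y|X) from the conditional distributions:
P(X) = (1/2, 1/2), so H(X) = 0.6931 nats
H(Y|X) = Σ_x P(X=x) · H(Y|X=x):
  P(Y|X=0) = (1/2, 1/2), H(Y|X=0) = 0.6931, weight P(X=0) = 1/2
  P(Y|X=1) = (3/4, 1/4), H(Y|X=1) = 0.5623, weight P(X=1) = 1/2
H(Y|X) = 0.6277 nats

H(X) + H(Y|X) = 0.6931 + 0.6277 = 1.3209 nats

Both sides equal 1.3209 nats. ✓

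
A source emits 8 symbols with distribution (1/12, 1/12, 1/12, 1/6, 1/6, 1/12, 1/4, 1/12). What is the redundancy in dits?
0.0435 dits

Redundancy measures how far a source is from maximum entropy:
R = H_max - H(X)

Maximum entropy for 8 symbols: H_max = log_10(8) = 0.9031 dits
Actual entropy: H(X) = 0.8596 dits
Redundancy: R = 0.9031 - 0.8596 = 0.0435 dits

This redundancy represents potential for compression: the source could be compressed by 0.0435 dits per symbol.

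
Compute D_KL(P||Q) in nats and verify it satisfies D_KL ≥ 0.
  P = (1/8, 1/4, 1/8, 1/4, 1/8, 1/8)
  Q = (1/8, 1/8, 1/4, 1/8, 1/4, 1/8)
0.1733 nats

KL divergence satisfies the Gibbs inequality: D_KL(P||Q) ≥ 0 for all distributions P, Q.

D_KL(P||Q) = Σ p(x) log(p(x)/q(x))
Term by term:
  x=0: 1/8 × log_e[(1/8)/(1/8)] = 0.0000
  x=1: 1/4 × log_e[(1/4)/(1/8)] = 0.1733
  x=2: 1/8 × log_e[(1/8)/(1/4)] = -0.0866
  x=3: 1/4 × log_e[(1/4)/(1/8)] = 0.1733
  x=4: 1/8 × log_e[(1/8)/(1/4)] = -0.0866
  x=5: 1/8 × log_e[(1/8)/(1/8)] = 0.0000
D_KL(P||Q) = 0.1733 nats

D_KL(P||Q) = 0.1733 ≥ 0 ✓

This non-negativity is a fundamental property: relative entropy cannot be negative because it measures how different Q is from P.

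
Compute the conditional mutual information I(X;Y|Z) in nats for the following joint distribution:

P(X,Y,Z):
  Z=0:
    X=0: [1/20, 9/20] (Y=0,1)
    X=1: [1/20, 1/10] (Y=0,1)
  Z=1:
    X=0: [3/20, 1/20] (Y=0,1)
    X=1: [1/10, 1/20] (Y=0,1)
0.0225 nats

Conditional mutual information: I(X;Y|Z) = H(X|Z) + H(Y|Z) - H(X,Y|Z)

H(Z) = 0.6474
H(X,Z) = 1.2376 → H(X|Z) = 0.5902
H(Y,Z) = 1.1359 → H(Y|Z) = 0.4885
H(X,Y,Z) = 1.7036 → H(X,Y|Z) = 1.0561

I(X;Y|Z) = 0.5902 + 0.4885 - 1.0561 = 0.0225 nats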